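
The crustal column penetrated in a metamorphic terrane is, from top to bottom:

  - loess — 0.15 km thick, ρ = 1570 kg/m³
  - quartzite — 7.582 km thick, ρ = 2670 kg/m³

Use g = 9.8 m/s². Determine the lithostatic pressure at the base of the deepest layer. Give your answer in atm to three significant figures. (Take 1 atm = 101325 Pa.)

1980 atm

loess: 1570 kg/m³ × 9.8 m/s² × 150 m = 2.308×10^6 Pa = 22.78 atm
quartzite: 2670 kg/m³ × 9.8 m/s² × 7582 m = 1.984×10^8 Pa = 1958 atm
Total = 22.78 + 1958 = 1980.7 atm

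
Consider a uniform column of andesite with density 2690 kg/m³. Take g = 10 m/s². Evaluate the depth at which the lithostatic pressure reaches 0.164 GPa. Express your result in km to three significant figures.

h = P/(ρg) = 0.164 GPa / (2690 kg/m³ × 10 m/s²) = 1.640×10^8 Pa / 26900 Pa/m = 6096.7 m
= 6.0967 km

6.10 km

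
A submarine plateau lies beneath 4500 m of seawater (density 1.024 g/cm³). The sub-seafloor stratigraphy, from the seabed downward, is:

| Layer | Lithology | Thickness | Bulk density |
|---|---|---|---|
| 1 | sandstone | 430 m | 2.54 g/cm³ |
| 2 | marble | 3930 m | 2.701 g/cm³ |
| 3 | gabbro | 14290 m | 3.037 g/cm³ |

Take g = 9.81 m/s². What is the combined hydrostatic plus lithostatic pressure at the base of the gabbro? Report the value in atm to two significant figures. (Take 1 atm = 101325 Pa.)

seawater: 1024 kg/m³ × 9.81 m/s² × 4500 m = 4.520×10^7 Pa = 446.1 atm
sandstone: 2540 kg/m³ × 9.81 m/s² × 430 m = 1.071×10^7 Pa = 105.7 atm
marble: 2701 kg/m³ × 9.81 m/s² × 3930 m = 1.041×10^8 Pa = 1028 atm
gabbro: 3037 kg/m³ × 9.81 m/s² × 14290 m = 4.257×10^8 Pa = 4202 atm
Total = 446.1 + 105.7 + 1028 + 4202 = 5781.3 atm

5800 atm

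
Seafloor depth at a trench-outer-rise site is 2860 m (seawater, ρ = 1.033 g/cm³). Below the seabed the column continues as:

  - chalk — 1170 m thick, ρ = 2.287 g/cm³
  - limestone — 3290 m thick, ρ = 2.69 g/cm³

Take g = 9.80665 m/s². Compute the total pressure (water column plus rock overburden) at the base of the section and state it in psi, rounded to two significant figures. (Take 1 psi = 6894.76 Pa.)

21000 psi

seawater: 1033 kg/m³ × 9.80665 m/s² × 2860 m = 2.897×10^7 Pa = 4202 psi
chalk: 2287 kg/m³ × 9.80665 m/s² × 1170 m = 2.624×10^7 Pa = 3806 psi
limestone: 2690 kg/m³ × 9.80665 m/s² × 3290 m = 8.679×10^7 Pa = 12588 psi
Total = 4202 + 3806 + 12588 = 20596 psi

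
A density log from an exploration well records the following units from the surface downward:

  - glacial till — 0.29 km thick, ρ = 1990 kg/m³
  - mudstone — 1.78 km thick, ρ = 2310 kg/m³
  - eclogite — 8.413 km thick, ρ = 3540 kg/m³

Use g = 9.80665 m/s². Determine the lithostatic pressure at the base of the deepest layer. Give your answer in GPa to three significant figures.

glacial till: 1990 kg/m³ × 9.80665 m/s² × 290 m = 5.659×10^6 Pa = 5.659×10^-3 GPa
mudstone: 2310 kg/m³ × 9.80665 m/s² × 1780 m = 4.032×10^7 Pa = 0.04032 GPa
eclogite: 3540 kg/m³ × 9.80665 m/s² × 8413 m = 2.921×10^8 Pa = 0.2921 GPa
Total = 5.659×10^-3 + 0.04032 + 0.2921 = 0.33804 GPa

0.338 GPa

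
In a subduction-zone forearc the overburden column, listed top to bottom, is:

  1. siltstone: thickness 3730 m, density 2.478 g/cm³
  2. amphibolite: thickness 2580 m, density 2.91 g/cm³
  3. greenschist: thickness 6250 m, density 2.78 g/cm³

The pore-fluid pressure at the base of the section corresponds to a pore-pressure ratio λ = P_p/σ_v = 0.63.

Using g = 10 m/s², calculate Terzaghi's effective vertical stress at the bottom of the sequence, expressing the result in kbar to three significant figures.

1.26 kbar

Overburden (lithostatic) stress σ_v:
siltstone: 2478 kg/m³ × 10 m/s² × 3730 m = 9.243×10^7 Pa = 92.43 MPa
amphibolite: 2910 kg/m³ × 10 m/s² × 2580 m = 7.508×10^7 Pa = 75.08 MPa
greenschist: 2780 kg/m³ × 10 m/s² × 6250 m = 1.738×10^8 Pa = 173.8 MPa
Total = 92.43 + 75.08 + 173.8 = 341.26 MPa
Pore pressure P_p = λ·σ_v = 0.63 × 341.3 MPa = 215.0 MPa
Effective stress σ' = σ_v − P_p = 341.3 − 215.0 = 126.27 MPa = 1.2627 kbar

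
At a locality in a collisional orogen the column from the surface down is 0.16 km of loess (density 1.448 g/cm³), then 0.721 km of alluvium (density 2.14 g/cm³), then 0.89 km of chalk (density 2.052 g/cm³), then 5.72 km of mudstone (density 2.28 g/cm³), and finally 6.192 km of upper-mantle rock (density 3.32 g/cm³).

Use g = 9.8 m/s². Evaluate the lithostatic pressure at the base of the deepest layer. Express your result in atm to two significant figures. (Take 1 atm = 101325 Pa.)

loess: 1448 kg/m³ × 9.8 m/s² × 160 m = 2.270×10^6 Pa = 22.41 atm
alluvium: 2140 kg/m³ × 9.8 m/s² × 721 m = 1.512×10^7 Pa = 149.2 atm
chalk: 2052 kg/m³ × 9.8 m/s² × 890 m = 1.790×10^7 Pa = 176.6 atm
mudstone: 2280 kg/m³ × 9.8 m/s² × 5720 m = 1.278×10^8 Pa = 1261 atm
upper-mantle rock: 3320 kg/m³ × 9.8 m/s² × 6192 m = 2.015×10^8 Pa = 1988 atm
Total = 22.41 + 149.2 + 176.6 + 1261 + 1988 = 3597.9 atm

3600 atm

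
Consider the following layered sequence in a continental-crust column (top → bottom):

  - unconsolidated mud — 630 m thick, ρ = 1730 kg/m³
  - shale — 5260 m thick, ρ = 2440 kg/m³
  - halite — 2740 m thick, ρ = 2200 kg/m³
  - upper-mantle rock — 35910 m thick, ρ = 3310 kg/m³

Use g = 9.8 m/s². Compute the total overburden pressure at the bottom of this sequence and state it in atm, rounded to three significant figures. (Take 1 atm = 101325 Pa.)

unconsolidated mud: 1730 kg/m³ × 9.8 m/s² × 630 m = 1.068×10^7 Pa = 105.4 atm
shale: 2440 kg/m³ × 9.8 m/s² × 5260 m = 1.258×10^8 Pa = 1241 atm
halite: 2200 kg/m³ × 9.8 m/s² × 2740 m = 5.907×10^7 Pa = 583.0 atm
upper-mantle rock: 3310 kg/m³ × 9.8 m/s² × 35910 m = 1.165×10^9 Pa = 11496 atm
Total = 105.4 + 1241 + 583.0 + 11496 = 13426 atm

13400 atm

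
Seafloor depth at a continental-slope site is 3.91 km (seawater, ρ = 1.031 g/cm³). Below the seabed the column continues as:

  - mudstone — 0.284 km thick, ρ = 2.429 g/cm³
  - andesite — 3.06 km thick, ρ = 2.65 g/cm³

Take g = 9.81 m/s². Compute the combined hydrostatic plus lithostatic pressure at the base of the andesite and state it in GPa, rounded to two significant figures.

seawater: 1031 kg/m³ × 9.81 m/s² × 3910 m = 3.955×10^7 Pa = 0.03955 GPa
mudstone: 2429 kg/m³ × 9.81 m/s² × 284 m = 6.767×10^6 Pa = 6.767×10^-3 GPa
andesite: 2650 kg/m³ × 9.81 m/s² × 3060 m = 7.955×10^7 Pa = 0.07955 GPa
Total = 0.03955 + 6.767×10^-3 + 0.07955 = 0.12586 GPa

0.13 GPa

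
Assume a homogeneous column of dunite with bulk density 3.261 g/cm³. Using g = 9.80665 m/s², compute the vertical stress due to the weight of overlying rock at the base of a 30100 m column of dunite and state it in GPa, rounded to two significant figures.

dunite: 3261 kg/m³ × 9.80665 m/s² × 30100 m = 9.626×10^8 Pa = 0.9626 GPa

0.96 GPa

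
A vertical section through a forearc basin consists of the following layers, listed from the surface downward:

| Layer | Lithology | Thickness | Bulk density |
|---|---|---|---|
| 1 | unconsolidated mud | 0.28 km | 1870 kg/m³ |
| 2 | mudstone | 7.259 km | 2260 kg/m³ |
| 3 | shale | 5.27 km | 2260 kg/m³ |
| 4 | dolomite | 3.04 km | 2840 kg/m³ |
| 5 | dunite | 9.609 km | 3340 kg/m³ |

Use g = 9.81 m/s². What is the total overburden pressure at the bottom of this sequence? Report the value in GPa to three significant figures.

unconsolidated mud: 1870 kg/m³ × 9.81 m/s² × 280 m = 5.137×10^6 Pa = 5.137×10^-3 GPa
mudstone: 2260 kg/m³ × 9.81 m/s² × 7259 m = 1.609×10^8 Pa = 0.1609 GPa
shale: 2260 kg/m³ × 9.81 m/s² × 5270 m = 1.168×10^8 Pa = 0.1168 GPa
dolomite: 2840 kg/m³ × 9.81 m/s² × 3040 m = 8.470×10^7 Pa = 0.08470 GPa
dunite: 3340 kg/m³ × 9.81 m/s² × 9609 m = 3.148×10^8 Pa = 0.3148 GPa
Total = 5.137×10^-3 + 0.1609 + 0.1168 + 0.08470 + 0.3148 = 0.68245 GPa

0.682 GPa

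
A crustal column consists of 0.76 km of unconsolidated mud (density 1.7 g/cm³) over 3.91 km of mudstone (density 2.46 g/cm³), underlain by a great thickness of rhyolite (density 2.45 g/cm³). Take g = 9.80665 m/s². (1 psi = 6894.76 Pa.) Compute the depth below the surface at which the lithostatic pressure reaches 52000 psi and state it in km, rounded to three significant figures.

15.1 km

Pressure at base of upper layers: 1700×9.80665×760 + 2460×9.80665×3910 = 1.070×10^8 Pa = 15519 psi
Remaining pressure to be supplied by rhyolite: 3.585×10^8 − 1.070×10^8 = 2.515×10^8 Pa
Additional depth in rhyolite = 2.515×10^8 Pa / (2450 kg/m³ × 9.80665 m/s²) = 10469 m
Total depth = 4670 m + 10469 m = 15139 m
= 15.139 km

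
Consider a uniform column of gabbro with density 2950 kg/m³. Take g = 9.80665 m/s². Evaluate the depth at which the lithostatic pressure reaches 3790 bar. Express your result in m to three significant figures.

h = P/(ρg) = 3790 bar / (2950 kg/m³ × 9.80665 m/s²) = 3.790×10^8 Pa / 28930 Pa/m = 13101 m

13100 m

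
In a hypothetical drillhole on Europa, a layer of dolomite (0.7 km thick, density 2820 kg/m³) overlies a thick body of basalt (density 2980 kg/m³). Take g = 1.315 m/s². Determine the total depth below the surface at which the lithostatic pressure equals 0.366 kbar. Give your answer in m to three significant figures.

9380 m

Pressure at base of upper layers: 2820×1.315×700 = 2.596×10^6 Pa = 0.02596 kbar
Remaining pressure to be supplied by basalt: 3.660×10^7 − 2.596×10^6 = 3.400×10^7 Pa
Additional depth in basalt = 3.400×10^7 Pa / (2980 kg/m³ × 1.315 m/s²) = 8677.4 m
Total depth = 700 m + 8677.4 m = 9377.4 m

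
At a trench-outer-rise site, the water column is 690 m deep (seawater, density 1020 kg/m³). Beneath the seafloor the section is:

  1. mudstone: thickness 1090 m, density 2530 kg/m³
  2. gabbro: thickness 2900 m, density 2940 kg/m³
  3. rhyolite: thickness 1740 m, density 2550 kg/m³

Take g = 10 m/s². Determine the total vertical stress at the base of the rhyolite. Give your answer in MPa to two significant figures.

160 MPa

seawater: 1020 kg/m³ × 10 m/s² × 690 m = 7.038×10^6 Pa = 7.038 MPa
mudstone: 2530 kg/m³ × 10 m/s² × 1090 m = 2.758×10^7 Pa = 27.58 MPa
gabbro: 2940 kg/m³ × 10 m/s² × 2900 m = 8.526×10^7 Pa = 85.26 MPa
rhyolite: 2550 kg/m³ × 10 m/s² × 1740 m = 4.437×10^7 Pa = 44.37 MPa
Total = 7.038 + 27.58 + 85.26 + 44.37 = 164.25 MPa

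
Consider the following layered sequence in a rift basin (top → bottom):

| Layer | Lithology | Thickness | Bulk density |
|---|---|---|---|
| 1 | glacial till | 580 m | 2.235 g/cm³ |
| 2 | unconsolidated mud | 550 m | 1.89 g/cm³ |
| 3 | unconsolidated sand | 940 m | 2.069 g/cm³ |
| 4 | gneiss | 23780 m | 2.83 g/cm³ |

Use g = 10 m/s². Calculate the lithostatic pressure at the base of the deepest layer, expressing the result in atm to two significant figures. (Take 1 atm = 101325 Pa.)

7100 atm

glacial till: 2235 kg/m³ × 10 m/s² × 580 m = 1.296×10^7 Pa = 127.9 atm
unconsolidated mud: 1890 kg/m³ × 10 m/s² × 550 m = 1.040×10^7 Pa = 102.6 atm
unconsolidated sand: 2069 kg/m³ × 10 m/s² × 940 m = 1.945×10^7 Pa = 191.9 atm
gneiss: 2830 kg/m³ × 10 m/s² × 23780 m = 6.730×10^8 Pa = 6642 atm
Total = 127.9 + 102.6 + 191.9 + 6642 = 7064.2 atm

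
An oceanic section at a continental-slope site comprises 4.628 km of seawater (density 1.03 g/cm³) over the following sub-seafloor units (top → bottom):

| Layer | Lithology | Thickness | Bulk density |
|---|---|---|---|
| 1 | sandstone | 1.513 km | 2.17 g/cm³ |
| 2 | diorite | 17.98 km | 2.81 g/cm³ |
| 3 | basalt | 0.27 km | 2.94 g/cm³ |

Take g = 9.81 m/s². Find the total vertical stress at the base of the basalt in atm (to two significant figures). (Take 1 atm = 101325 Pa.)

5700 atm

seawater: 1030 kg/m³ × 9.81 m/s² × 4628 m = 4.676×10^7 Pa = 461.5 atm
sandstone: 2170 kg/m³ × 9.81 m/s² × 1513 m = 3.221×10^7 Pa = 317.9 atm
diorite: 2810 kg/m³ × 9.81 m/s² × 17980 m = 4.956×10^8 Pa = 4892 atm
basalt: 2940 kg/m³ × 9.81 m/s² × 270 m = 7.787×10^6 Pa = 76.85 atm
Total = 461.5 + 317.9 + 4892 + 76.85 = 5747.8 atm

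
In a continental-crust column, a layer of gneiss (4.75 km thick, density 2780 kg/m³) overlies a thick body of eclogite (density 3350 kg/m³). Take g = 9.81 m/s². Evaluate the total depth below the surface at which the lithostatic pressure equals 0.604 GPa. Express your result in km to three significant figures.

19.2 km

Pressure at base of upper layers: 2780×9.81×4750 = 1.295×10^8 Pa = 0.1295 GPa
Remaining pressure to be supplied by eclogite: 6.040×10^8 − 1.295×10^8 = 4.745×10^8 Pa
Additional depth in eclogite = 4.745×10^8 Pa / (3350 kg/m³ × 9.81 m/s²) = 14437 m
Total depth = 4750 m + 14437 m = 19187 m
= 19.187 km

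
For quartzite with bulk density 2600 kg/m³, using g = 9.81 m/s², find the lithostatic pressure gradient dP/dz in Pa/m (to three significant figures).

25500 Pa/m

dP/dz = ρg = 2600 kg/m³ × 9.81 m/s² = 25506 Pa/m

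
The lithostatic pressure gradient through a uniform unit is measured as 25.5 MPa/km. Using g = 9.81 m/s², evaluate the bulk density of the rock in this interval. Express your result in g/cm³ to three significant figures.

2.60 g/cm³

ρ = (dP/dz)/g = 25.5 MPa/km / 9.81 m/s² = 25500 Pa/m / 9.81 m/s² = 2599.4 kg/m³
= 2.599 g/cm³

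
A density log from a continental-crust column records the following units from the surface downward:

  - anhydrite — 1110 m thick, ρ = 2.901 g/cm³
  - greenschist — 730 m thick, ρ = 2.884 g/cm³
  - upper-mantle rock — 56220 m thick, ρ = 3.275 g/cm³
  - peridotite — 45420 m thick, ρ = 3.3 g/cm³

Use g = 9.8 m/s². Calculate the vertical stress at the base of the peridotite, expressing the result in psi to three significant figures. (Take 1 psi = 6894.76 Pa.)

anhydrite: 2901 kg/m³ × 9.8 m/s² × 1110 m = 3.156×10^7 Pa = 4577 psi
greenschist: 2884 kg/m³ × 9.8 m/s² × 730 m = 2.063×10^7 Pa = 2992 psi
upper-mantle rock: 3275 kg/m³ × 9.8 m/s² × 56220 m = 1.804×10^9 Pa = 2.617×10^5 psi
peridotite: 3300 kg/m³ × 9.8 m/s² × 45420 m = 1.469×10^9 Pa = 2.130×10^5 psi
Total = 4577 + 2992 + 2.617×10^5 + 2.130×10^5 = 4.8232×10^5 psi

482000 psi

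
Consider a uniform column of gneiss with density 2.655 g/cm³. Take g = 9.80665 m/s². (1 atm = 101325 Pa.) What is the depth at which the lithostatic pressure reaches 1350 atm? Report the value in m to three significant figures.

5250 m

h = P/(ρg) = 1350 atm / (2655 kg/m³ × 9.80665 m/s²) = 1.368×10^8 Pa / 26037 Pa/m = 5253.7 m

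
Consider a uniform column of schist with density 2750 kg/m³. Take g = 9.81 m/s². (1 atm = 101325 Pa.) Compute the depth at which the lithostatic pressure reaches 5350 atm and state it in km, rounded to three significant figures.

20.1 km

h = P/(ρg) = 5350 atm / (2750 kg/m³ × 9.81 m/s²) = 5.421×10^8 Pa / 26978 Pa/m = 20094 m
= 20.094 km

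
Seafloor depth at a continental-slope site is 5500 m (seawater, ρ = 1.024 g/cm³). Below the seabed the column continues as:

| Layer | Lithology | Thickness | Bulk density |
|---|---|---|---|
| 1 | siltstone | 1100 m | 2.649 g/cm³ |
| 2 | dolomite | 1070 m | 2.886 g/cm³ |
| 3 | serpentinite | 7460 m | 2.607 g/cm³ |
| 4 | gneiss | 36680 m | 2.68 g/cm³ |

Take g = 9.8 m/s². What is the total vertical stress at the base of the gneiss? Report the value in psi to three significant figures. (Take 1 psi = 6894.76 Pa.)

184000 psi

seawater: 1024 kg/m³ × 9.8 m/s² × 5500 m = 5.519×10^7 Pa = 8005 psi
siltstone: 2649 kg/m³ × 9.8 m/s² × 1100 m = 2.856×10^7 Pa = 4142 psi
dolomite: 2886 kg/m³ × 9.8 m/s² × 1070 m = 3.026×10^7 Pa = 4389 psi
serpentinite: 2607 kg/m³ × 9.8 m/s² × 7460 m = 1.906×10^8 Pa = 27643 psi
gneiss: 2680 kg/m³ × 9.8 m/s² × 36680 m = 9.634×10^8 Pa = 1.397×10^5 psi
Total = 8005 + 4142 + 4389 + 27643 + 1.397×10^5 = 1.8390×10^5 psi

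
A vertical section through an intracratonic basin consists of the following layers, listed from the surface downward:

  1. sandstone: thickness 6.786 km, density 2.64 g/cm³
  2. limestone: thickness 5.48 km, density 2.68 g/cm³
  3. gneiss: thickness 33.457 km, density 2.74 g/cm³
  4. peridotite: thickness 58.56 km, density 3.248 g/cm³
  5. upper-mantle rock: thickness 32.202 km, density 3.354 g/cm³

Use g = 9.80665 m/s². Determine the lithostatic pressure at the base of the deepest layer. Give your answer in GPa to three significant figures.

sandstone: 2640 kg/m³ × 9.80665 m/s² × 6786 m = 1.757×10^8 Pa = 0.1757 GPa
limestone: 2680 kg/m³ × 9.80665 m/s² × 5480 m = 1.440×10^8 Pa = 0.1440 GPa
gneiss: 2740 kg/m³ × 9.80665 m/s² × 33457 m = 8.990×10^8 Pa = 0.8990 GPa
peridotite: 3248 kg/m³ × 9.80665 m/s² × 58560 m = 1.865×10^9 Pa = 1.865 GPa
upper-mantle rock: 3354 kg/m³ × 9.80665 m/s² × 32202 m = 1.059×10^9 Pa = 1.059 GPa
Total = 0.1757 + 0.1440 + 0.8990 + 1.865 + 1.059 = 4.1431 GPa

4.14 GPa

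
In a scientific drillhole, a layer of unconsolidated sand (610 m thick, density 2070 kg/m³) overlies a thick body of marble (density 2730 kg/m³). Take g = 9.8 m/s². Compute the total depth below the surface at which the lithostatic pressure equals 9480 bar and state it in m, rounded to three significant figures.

35600 m

Pressure at base of upper layers: 2070×9.8×610 = 1.237×10^7 Pa = 123.7 bar
Remaining pressure to be supplied by marble: 9.480×10^8 − 1.237×10^7 = 9.356×10^8 Pa
Additional depth in marble = 9.356×10^8 Pa / (2730 kg/m³ × 9.8 m/s²) = 34971 m
Total depth = 610 m + 34971 m = 35581 m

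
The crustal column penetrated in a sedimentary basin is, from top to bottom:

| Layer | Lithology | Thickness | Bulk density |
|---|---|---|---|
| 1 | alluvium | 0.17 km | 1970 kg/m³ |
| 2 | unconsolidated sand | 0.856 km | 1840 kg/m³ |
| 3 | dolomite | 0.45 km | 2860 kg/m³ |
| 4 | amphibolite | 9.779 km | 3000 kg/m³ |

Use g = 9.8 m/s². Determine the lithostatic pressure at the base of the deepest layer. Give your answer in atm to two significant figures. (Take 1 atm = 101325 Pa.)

alluvium: 1970 kg/m³ × 9.8 m/s² × 170 m = 3.282×10^6 Pa = 32.39 atm
unconsolidated sand: 1840 kg/m³ × 9.8 m/s² × 856 m = 1.544×10^7 Pa = 152.3 atm
dolomite: 2860 kg/m³ × 9.8 m/s² × 450 m = 1.261×10^7 Pa = 124.5 atm
amphibolite: 3000 kg/m³ × 9.8 m/s² × 9779 m = 2.875×10^8 Pa = 2837 atm
Total = 32.39 + 152.3 + 124.5 + 2837 = 3146.6 atm

3100 atm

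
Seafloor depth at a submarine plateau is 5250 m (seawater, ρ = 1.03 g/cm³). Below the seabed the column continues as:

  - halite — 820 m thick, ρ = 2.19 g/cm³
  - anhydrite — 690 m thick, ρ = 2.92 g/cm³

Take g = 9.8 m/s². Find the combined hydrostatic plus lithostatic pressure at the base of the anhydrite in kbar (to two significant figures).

0.90 kbar

seawater: 1030 kg/m³ × 9.8 m/s² × 5250 m = 5.299×10^7 Pa = 0.5299 kbar
halite: 2190 kg/m³ × 9.8 m/s² × 820 m = 1.760×10^7 Pa = 0.1760 kbar
anhydrite: 2920 kg/m³ × 9.8 m/s² × 690 m = 1.975×10^7 Pa = 0.1975 kbar
Total = 0.5299 + 0.1760 + 0.1975 = 0.90337 kbar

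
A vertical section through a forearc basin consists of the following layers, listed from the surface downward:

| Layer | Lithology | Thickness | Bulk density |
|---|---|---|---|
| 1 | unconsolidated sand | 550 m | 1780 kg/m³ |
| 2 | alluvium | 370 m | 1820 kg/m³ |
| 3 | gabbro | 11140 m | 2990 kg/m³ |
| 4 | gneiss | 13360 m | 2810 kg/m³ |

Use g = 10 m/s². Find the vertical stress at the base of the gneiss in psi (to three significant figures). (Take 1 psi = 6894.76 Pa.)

105000 psi

unconsolidated sand: 1780 kg/m³ × 10 m/s² × 550 m = 9.790×10^6 Pa = 1420 psi
alluvium: 1820 kg/m³ × 10 m/s² × 370 m = 6.734×10^6 Pa = 976.7 psi
gabbro: 2990 kg/m³ × 10 m/s² × 11140 m = 3.331×10^8 Pa = 48310 psi
gneiss: 2810 kg/m³ × 10 m/s² × 13360 m = 3.754×10^8 Pa = 54449 psi
Total = 1420 + 976.7 + 48310 + 54449 = 1.0516×10^5 psi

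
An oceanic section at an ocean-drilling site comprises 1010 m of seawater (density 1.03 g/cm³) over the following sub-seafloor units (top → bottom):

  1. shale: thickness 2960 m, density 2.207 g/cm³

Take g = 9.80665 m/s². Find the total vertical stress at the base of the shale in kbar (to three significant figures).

0.743 kbar

seawater: 1030 kg/m³ × 9.80665 m/s² × 1010 m = 1.020×10^7 Pa = 0.1020 kbar
shale: 2207 kg/m³ × 9.80665 m/s² × 2960 m = 6.406×10^7 Pa = 0.6406 kbar
Total = 0.1020 + 0.6406 = 0.74266 kbar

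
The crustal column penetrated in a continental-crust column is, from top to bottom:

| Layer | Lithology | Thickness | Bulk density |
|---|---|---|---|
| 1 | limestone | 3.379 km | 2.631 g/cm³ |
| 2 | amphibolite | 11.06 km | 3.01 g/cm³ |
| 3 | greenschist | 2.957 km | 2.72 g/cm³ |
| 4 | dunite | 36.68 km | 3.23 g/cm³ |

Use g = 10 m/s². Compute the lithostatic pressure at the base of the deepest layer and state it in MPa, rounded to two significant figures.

limestone: 2631 kg/m³ × 10 m/s² × 3379 m = 8.890×10^7 Pa = 88.90 MPa
amphibolite: 3010 kg/m³ × 10 m/s² × 11060 m = 3.329×10^8 Pa = 332.9 MPa
greenschist: 2720 kg/m³ × 10 m/s² × 2957 m = 8.043×10^7 Pa = 80.43 MPa
dunite: 3230 kg/m³ × 10 m/s² × 36680 m = 1.185×10^9 Pa = 1185 MPa
Total = 88.90 + 332.9 + 80.43 + 1185 = 1687.0 MPa

1700 MPa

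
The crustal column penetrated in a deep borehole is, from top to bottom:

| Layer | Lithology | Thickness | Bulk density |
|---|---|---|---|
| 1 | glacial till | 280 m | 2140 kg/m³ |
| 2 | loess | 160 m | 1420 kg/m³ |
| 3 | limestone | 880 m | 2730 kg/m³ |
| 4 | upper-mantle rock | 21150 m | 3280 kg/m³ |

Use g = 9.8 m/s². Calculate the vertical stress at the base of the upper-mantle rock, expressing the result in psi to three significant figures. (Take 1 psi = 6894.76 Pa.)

glacial till: 2140 kg/m³ × 9.8 m/s² × 280 m = 5.872×10^6 Pa = 851.7 psi
loess: 1420 kg/m³ × 9.8 m/s² × 160 m = 2.227×10^6 Pa = 322.9 psi
limestone: 2730 kg/m³ × 9.8 m/s² × 880 m = 2.354×10^7 Pa = 3415 psi
upper-mantle rock: 3280 kg/m³ × 9.8 m/s² × 21150 m = 6.798×10^8 Pa = 98603 psi
Total = 851.7 + 322.9 + 3415 + 98603 = 1.0319×10^5 psi

103000 psi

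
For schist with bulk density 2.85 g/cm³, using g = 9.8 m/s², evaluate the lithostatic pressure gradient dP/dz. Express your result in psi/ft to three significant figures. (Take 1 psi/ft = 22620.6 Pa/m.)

1.23 psi/ft

dP/dz = ρg = 2850 kg/m³ × 9.8 m/s² = 27930 Pa/m
= 27930 Pa/m × (1 psi/ft / 22621 Pa/m) = 1.2347 psi/ft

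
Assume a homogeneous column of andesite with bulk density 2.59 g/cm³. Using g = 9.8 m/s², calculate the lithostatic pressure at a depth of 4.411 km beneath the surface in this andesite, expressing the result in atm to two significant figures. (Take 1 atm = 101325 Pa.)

1100 atm

andesite: 2590 kg/m³ × 9.8 m/s² × 4411 m = 1.120×10^8 Pa = 1105 atm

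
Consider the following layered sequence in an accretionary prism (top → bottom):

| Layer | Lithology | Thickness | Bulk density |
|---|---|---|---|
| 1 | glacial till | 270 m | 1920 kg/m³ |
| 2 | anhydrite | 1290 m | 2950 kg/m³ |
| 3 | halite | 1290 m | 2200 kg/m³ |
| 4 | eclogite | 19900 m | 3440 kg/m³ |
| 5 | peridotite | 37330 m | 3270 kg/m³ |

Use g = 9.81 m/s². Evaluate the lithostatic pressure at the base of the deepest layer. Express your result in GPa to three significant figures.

1.94 GPa

glacial till: 1920 kg/m³ × 9.81 m/s² × 270 m = 5.086×10^6 Pa = 5.086×10^-3 GPa
anhydrite: 2950 kg/m³ × 9.81 m/s² × 1290 m = 3.733×10^7 Pa = 0.03733 GPa
halite: 2200 kg/m³ × 9.81 m/s² × 1290 m = 2.784×10^7 Pa = 0.02784 GPa
eclogite: 3440 kg/m³ × 9.81 m/s² × 19900 m = 6.716×10^8 Pa = 0.6716 GPa
peridotite: 3270 kg/m³ × 9.81 m/s² × 37330 m = 1.197×10^9 Pa = 1.197 GPa
Total = 5.086×10^-3 + 0.03733 + 0.02784 + 0.6716 + 1.197 = 1.9393 GPa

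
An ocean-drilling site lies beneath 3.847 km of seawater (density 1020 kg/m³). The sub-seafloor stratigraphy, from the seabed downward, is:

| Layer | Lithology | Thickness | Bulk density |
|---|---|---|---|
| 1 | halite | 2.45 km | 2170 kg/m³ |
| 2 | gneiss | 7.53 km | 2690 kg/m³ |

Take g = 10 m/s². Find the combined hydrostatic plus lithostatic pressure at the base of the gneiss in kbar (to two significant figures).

2.9 kbar

seawater: 1020 kg/m³ × 10 m/s² × 3847 m = 3.924×10^7 Pa = 0.3924 kbar
halite: 2170 kg/m³ × 10 m/s² × 2450 m = 5.316×10^7 Pa = 0.5316 kbar
gneiss: 2690 kg/m³ × 10 m/s² × 7530 m = 2.026×10^8 Pa = 2.026 kbar
Total = 0.3924 + 0.5316 + 2.026 = 2.9496 kbar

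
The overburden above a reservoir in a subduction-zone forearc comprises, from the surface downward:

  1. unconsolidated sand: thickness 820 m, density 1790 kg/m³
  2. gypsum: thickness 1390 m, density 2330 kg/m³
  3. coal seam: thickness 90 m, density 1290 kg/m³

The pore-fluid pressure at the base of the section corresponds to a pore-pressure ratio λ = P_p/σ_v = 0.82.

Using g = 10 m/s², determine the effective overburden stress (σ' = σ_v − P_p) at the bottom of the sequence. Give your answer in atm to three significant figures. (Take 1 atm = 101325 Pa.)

85.7 atm

Overburden (lithostatic) stress σ_v:
unconsolidated sand: 1790 kg/m³ × 10 m/s² × 820 m = 1.468×10^7 Pa = 14.68 MPa
gypsum: 2330 kg/m³ × 10 m/s² × 1390 m = 3.239×10^7 Pa = 32.39 MPa
coal seam: 1290 kg/m³ × 10 m/s² × 90 m = 1.161×10^6 Pa = 1.161 MPa
Total = 14.68 + 32.39 + 1.161 = 48.226 MPa
Pore pressure P_p = λ·σ_v = 0.82 × 48.23 MPa = 39.55 MPa
Effective stress σ' = σ_v − P_p = 48.23 − 39.55 = 8.6807 MPa = 85.672 atm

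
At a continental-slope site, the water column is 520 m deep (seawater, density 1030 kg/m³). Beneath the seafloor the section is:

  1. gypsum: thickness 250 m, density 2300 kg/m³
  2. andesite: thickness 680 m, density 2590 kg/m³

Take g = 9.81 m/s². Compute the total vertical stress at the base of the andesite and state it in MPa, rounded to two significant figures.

seawater: 1030 kg/m³ × 9.81 m/s² × 520 m = 5.254×10^6 Pa = 5.254 MPa
gypsum: 2300 kg/m³ × 9.81 m/s² × 250 m = 5.641×10^6 Pa = 5.641 MPa
andesite: 2590 kg/m³ × 9.81 m/s² × 680 m = 1.728×10^7 Pa = 17.28 MPa
Total = 5.254 + 5.641 + 17.28 = 28.172 MPa

28 MPa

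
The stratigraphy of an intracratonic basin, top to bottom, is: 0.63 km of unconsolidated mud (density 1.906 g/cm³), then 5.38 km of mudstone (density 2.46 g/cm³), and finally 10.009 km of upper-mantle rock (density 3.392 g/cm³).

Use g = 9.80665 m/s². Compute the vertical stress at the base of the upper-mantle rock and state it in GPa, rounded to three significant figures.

unconsolidated mud: 1906 kg/m³ × 9.80665 m/s² × 630 m = 1.178×10^7 Pa = 0.01178 GPa
mudstone: 2460 kg/m³ × 9.80665 m/s² × 5380 m = 1.298×10^8 Pa = 0.1298 GPa
upper-mantle rock: 3392 kg/m³ × 9.80665 m/s² × 10009 m = 3.329×10^8 Pa = 0.3329 GPa
Total = 0.01178 + 0.1298 + 0.3329 = 0.47451 GPa

0.475 GPa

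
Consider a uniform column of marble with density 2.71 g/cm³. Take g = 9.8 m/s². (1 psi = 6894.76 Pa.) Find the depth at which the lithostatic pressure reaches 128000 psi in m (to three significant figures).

h = P/(ρg) = 128000 psi / (2710 kg/m³ × 9.8 m/s²) = 8.825×10^8 Pa / 26558 Pa/m = 33230 m

33200 m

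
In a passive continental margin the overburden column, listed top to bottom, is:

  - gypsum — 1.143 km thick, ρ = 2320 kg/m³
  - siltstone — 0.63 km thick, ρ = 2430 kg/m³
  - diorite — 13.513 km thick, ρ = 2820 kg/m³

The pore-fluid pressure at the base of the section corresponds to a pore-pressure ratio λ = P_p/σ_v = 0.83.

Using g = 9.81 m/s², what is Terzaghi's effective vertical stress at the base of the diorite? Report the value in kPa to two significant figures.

71000 kPa

Overburden (lithostatic) stress σ_v:
gypsum: 2320 kg/m³ × 9.81 m/s² × 1143 m = 2.601×10^7 Pa = 26.01 MPa
siltstone: 2430 kg/m³ × 9.81 m/s² × 630 m = 1.502×10^7 Pa = 15.02 MPa
diorite: 2820 kg/m³ × 9.81 m/s² × 13513 m = 3.738×10^8 Pa = 373.8 MPa
Total = 26.01 + 15.02 + 373.8 = 414.86 MPa
Pore pressure P_p = λ·σ_v = 0.83 × 414.9 MPa = 344.3 MPa
Effective stress σ' = σ_v − P_p = 414.9 − 344.3 = 70.526 MPa = 70526 kPa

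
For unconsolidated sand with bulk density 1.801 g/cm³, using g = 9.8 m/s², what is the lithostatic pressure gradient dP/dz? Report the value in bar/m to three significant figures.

0.176 bar/m

dP/dz = ρg = 1801 kg/m³ × 9.8 m/s² = 17650 Pa/m
= 17650 Pa/m × (1 bar/m / 1.0000×10^5 Pa/m) = 0.17650 bar/m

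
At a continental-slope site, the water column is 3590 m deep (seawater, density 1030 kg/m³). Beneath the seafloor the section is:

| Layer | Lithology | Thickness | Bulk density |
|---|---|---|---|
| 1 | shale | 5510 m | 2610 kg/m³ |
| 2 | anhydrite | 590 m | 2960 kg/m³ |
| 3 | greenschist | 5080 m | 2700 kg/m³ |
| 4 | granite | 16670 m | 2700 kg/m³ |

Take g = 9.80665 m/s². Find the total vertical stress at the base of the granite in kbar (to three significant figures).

seawater: 1030 kg/m³ × 9.80665 m/s² × 3590 m = 3.626×10^7 Pa = 0.3626 kbar
shale: 2610 kg/m³ × 9.80665 m/s² × 5510 m = 1.410×10^8 Pa = 1.410 kbar
anhydrite: 2960 kg/m³ × 9.80665 m/s² × 590 m = 1.713×10^7 Pa = 0.1713 kbar
greenschist: 2700 kg/m³ × 9.80665 m/s² × 5080 m = 1.345×10^8 Pa = 1.345 kbar
granite: 2700 kg/m³ × 9.80665 m/s² × 16670 m = 4.414×10^8 Pa = 4.414 kbar
Total = 0.3626 + 1.410 + 0.1713 + 1.345 + 4.414 = 7.7031 kbar

7.70 kbar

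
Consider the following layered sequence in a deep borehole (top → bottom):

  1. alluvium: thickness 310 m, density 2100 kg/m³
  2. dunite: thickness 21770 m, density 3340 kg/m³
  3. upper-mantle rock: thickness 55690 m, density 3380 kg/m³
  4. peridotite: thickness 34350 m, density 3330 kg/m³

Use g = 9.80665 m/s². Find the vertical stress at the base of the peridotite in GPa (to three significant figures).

3.69 GPa

alluvium: 2100 kg/m³ × 9.80665 m/s² × 310 m = 6.384×10^6 Pa = 6.384×10^-3 GPa
dunite: 3340 kg/m³ × 9.80665 m/s² × 21770 m = 7.131×10^8 Pa = 0.7131 GPa
upper-mantle rock: 3380 kg/m³ × 9.80665 m/s² × 55690 m = 1.846×10^9 Pa = 1.846 GPa
peridotite: 3330 kg/m³ × 9.80665 m/s² × 34350 m = 1.122×10^9 Pa = 1.122 GPa
Total = 6.384×10^-3 + 0.7131 + 1.846 + 1.122 = 3.6871 GPa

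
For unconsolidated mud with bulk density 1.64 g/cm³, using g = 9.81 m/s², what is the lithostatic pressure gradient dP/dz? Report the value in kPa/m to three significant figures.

16.1 kPa/m

dP/dz = ρg = 1640 kg/m³ × 9.81 m/s² = 16088 Pa/m
= 16088 Pa/m × (1 kPa/m / 1000.0 Pa/m) = 16.088 kPa/m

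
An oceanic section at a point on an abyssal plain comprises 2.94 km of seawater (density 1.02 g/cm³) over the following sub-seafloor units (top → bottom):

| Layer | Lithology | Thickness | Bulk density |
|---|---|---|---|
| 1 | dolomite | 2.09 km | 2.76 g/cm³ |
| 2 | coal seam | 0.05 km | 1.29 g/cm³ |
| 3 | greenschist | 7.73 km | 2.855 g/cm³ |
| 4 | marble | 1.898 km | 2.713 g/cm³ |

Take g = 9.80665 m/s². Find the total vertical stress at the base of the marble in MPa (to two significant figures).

350 MPa

seawater: 1020 kg/m³ × 9.80665 m/s² × 2940 m = 2.941×10^7 Pa = 29.41 MPa
dolomite: 2760 kg/m³ × 9.80665 m/s² × 2090 m = 5.657×10^7 Pa = 56.57 MPa
coal seam: 1290 kg/m³ × 9.80665 m/s² × 50 m = 6.325×10^5 Pa = 0.6325 MPa
greenschist: 2855 kg/m³ × 9.80665 m/s² × 7730 m = 2.164×10^8 Pa = 216.4 MPa
marble: 2713 kg/m³ × 9.80665 m/s² × 1898 m = 5.050×10^7 Pa = 50.50 MPa
Total = 29.41 + 56.57 + 0.6325 + 216.4 + 50.50 = 353.53 MPa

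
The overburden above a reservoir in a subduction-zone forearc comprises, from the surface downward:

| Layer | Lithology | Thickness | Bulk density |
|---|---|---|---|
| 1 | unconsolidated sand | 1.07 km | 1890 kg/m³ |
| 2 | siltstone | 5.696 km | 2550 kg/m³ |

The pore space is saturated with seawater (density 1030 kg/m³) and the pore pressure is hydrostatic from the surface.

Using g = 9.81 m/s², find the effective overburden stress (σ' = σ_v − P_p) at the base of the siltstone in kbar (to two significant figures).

Overburden (lithostatic) stress σ_v:
unconsolidated sand: 1890 kg/m³ × 9.81 m/s² × 1070 m = 1.984×10^7 Pa = 19.84 MPa
siltstone: 2550 kg/m³ × 9.81 m/s² × 5696 m = 1.425×10^8 Pa = 142.5 MPa
Total = 19.84 + 142.5 = 162.33 MPa
Pore pressure P_p = 1030 kg/m³ × 9.81 m/s² × 6766 m = 6.837×10^7 Pa = 68.37 MPa
Effective stress σ' = σ_v − P_p = 162.3 − 68.37 = 93.961 MPa = 0.93961 kbar

0.94 kbar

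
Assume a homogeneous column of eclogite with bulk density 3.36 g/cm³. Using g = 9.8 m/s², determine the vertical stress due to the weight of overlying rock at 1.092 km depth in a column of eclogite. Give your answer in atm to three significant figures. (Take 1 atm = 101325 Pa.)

eclogite: 3360 kg/m³ × 9.8 m/s² × 1092 m = 3.596×10^7 Pa = 354.9 atm

355 atm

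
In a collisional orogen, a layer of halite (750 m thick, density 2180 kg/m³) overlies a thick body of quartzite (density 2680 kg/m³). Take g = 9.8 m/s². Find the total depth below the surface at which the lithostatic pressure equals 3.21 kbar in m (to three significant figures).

12400 m

Pressure at base of upper layers: 2180×9.8×750 = 1.602×10^7 Pa = 0.1602 kbar
Remaining pressure to be supplied by quartzite: 3.210×10^8 − 1.602×10^7 = 3.050×10^8 Pa
Additional depth in quartzite = 3.050×10^8 Pa / (2680 kg/m³ × 9.8 m/s²) = 11612 m
Total depth = 750 m + 11612 m = 12362 m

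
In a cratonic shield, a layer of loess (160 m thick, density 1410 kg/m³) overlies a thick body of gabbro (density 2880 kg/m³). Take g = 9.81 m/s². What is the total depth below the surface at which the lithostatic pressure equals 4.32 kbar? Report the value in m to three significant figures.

15400 m

Pressure at base of upper layers: 1410×9.81×160 = 2.213×10^6 Pa = 0.02213 kbar
Remaining pressure to be supplied by gabbro: 4.320×10^8 − 2.213×10^6 = 4.298×10^8 Pa
Additional depth in gabbro = 4.298×10^8 Pa / (2880 kg/m³ × 9.81 m/s²) = 15212 m
Total depth = 160 m + 15212 m = 15372 m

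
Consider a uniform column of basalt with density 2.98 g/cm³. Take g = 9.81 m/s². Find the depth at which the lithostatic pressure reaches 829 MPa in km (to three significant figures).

28.4 km

h = P/(ρg) = 829 MPa / (2980 kg/m³ × 9.81 m/s²) = 8.290×10^8 Pa / 29234 Pa/m = 28358 m
= 28.358 km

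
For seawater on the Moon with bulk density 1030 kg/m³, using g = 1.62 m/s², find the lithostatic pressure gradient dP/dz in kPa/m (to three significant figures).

1.67 kPa/m

dP/dz = ρg = 1030 kg/m³ × 1.62 m/s² = 1668.6 Pa/m
= 1668.6 Pa/m × (1 kPa/m / 1000.0 Pa/m) = 1.6686 kPa/m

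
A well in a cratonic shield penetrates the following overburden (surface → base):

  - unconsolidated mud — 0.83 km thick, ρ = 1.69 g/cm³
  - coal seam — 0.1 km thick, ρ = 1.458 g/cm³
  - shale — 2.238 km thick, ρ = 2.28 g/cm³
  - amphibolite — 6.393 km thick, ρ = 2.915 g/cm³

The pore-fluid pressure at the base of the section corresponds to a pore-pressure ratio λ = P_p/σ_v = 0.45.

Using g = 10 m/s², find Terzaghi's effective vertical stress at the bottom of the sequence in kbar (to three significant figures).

1.39 kbar

Overburden (lithostatic) stress σ_v:
unconsolidated mud: 1690 kg/m³ × 10 m/s² × 830 m = 1.403×10^7 Pa = 14.03 MPa
coal seam: 1458 kg/m³ × 10 m/s² × 100 m = 1.458×10^6 Pa = 1.458 MPa
shale: 2280 kg/m³ × 10 m/s² × 2238 m = 5.103×10^7 Pa = 51.03 MPa
amphibolite: 2915 kg/m³ × 10 m/s² × 6393 m = 1.864×10^8 Pa = 186.4 MPa
Total = 14.03 + 1.458 + 51.03 + 186.4 = 252.87 MPa
Pore pressure P_p = λ·σ_v = 0.45 × 252.9 MPa = 113.8 MPa
Effective stress σ' = σ_v − P_p = 252.9 − 113.8 = 139.08 MPa = 1.3908 kbar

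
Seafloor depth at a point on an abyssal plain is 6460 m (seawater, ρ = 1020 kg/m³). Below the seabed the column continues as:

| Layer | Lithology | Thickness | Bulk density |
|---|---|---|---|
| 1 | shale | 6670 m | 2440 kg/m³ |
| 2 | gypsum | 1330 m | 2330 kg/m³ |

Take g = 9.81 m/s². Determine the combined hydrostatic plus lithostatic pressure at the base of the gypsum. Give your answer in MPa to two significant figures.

250 MPa

seawater: 1020 kg/m³ × 9.81 m/s² × 6460 m = 6.464×10^7 Pa = 64.64 MPa
shale: 2440 kg/m³ × 9.81 m/s² × 6670 m = 1.597×10^8 Pa = 159.7 MPa
gypsum: 2330 kg/m³ × 9.81 m/s² × 1330 m = 3.040×10^7 Pa = 30.40 MPa
Total = 64.64 + 159.7 + 30.40 = 254.70 MPa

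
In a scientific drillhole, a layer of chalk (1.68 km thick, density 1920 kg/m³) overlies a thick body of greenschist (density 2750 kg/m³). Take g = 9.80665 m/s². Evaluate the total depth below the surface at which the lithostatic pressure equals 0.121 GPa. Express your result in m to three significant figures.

4990 m

Pressure at base of upper layers: 1920×9.80665×1680 = 3.163×10^7 Pa = 0.03163 GPa
Remaining pressure to be supplied by greenschist: 1.210×10^8 − 3.163×10^7 = 8.937×10^7 Pa
Additional depth in greenschist = 8.937×10^7 Pa / (2750 kg/m³ × 9.80665 m/s²) = 3313.8 m
Total depth = 1680 m + 3313.8 m = 4993.8 m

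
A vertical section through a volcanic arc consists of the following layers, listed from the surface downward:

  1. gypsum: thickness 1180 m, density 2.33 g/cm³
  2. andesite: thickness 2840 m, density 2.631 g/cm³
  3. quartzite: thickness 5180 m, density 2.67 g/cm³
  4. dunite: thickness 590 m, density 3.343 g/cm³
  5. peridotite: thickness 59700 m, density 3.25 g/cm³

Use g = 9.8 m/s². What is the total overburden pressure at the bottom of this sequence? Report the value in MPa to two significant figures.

2200 MPa

gypsum: 2330 kg/m³ × 9.8 m/s² × 1180 m = 2.694×10^7 Pa = 26.94 MPa
andesite: 2631 kg/m³ × 9.8 m/s² × 2840 m = 7.323×10^7 Pa = 73.23 MPa
quartzite: 2670 kg/m³ × 9.8 m/s² × 5180 m = 1.355×10^8 Pa = 135.5 MPa
dunite: 3343 kg/m³ × 9.8 m/s² × 590 m = 1.933×10^7 Pa = 19.33 MPa
peridotite: 3250 kg/m³ × 9.8 m/s² × 59700 m = 1.901×10^9 Pa = 1901 MPa
Total = 26.94 + 73.23 + 135.5 + 19.33 + 1901 = 2156.5 MPa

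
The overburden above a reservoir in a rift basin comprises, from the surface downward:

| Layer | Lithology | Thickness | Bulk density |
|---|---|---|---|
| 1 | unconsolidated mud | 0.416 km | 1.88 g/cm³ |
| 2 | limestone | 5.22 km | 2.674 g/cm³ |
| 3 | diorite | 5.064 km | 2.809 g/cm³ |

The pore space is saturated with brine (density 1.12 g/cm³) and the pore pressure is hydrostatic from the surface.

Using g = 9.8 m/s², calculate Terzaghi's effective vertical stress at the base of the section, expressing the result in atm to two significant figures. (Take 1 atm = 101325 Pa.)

Overburden (lithostatic) stress σ_v:
unconsolidated mud: 1880 kg/m³ × 9.8 m/s² × 416 m = 7.664×10^6 Pa = 7.664 MPa
limestone: 2674 kg/m³ × 9.8 m/s² × 5220 m = 1.368×10^8 Pa = 136.8 MPa
diorite: 2809 kg/m³ × 9.8 m/s² × 5064 m = 1.394×10^8 Pa = 139.4 MPa
Total = 7.664 + 136.8 + 139.4 = 283.86 MPa
Pore pressure P_p = 1120 kg/m³ × 9.8 m/s² × 10700 m = 1.174×10^8 Pa = 117.4 MPa
Effective stress σ' = σ_v − P_p = 283.9 − 117.4 = 166.42 MPa = 1642.4 atm

1600 atm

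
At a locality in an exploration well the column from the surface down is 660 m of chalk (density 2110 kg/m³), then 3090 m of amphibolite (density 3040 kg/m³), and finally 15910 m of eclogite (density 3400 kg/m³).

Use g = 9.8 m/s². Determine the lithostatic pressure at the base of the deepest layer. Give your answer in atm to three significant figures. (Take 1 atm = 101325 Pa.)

6280 atm

chalk: 2110 kg/m³ × 9.8 m/s² × 660 m = 1.365×10^7 Pa = 134.7 atm
amphibolite: 3040 kg/m³ × 9.8 m/s² × 3090 m = 9.206×10^7 Pa = 908.5 atm
eclogite: 3400 kg/m³ × 9.8 m/s² × 15910 m = 5.301×10^8 Pa = 5232 atm
Total = 134.7 + 908.5 + 5232 = 6275.1 atm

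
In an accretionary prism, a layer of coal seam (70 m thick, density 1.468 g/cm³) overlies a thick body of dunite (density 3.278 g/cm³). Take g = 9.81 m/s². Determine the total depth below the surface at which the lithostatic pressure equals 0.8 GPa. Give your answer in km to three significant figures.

Pressure at base of upper layers: 1468×9.81×70 = 1.008×10^6 Pa = 1.008×10^-3 GPa
Remaining pressure to be supplied by dunite: 8.000×10^8 − 1.008×10^6 = 7.990×10^8 Pa
Additional depth in dunite = 7.990×10^8 Pa / (3278 kg/m³ × 9.81 m/s²) = 24846 m
Total depth = 70 m + 24846 m = 24916 m
= 24.916 km

24.9 km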